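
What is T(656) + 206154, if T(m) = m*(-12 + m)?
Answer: 628618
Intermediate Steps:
T(656) + 206154 = 656*(-12 + 656) + 206154 = 656*644 + 206154 = 422464 + 206154 = 628618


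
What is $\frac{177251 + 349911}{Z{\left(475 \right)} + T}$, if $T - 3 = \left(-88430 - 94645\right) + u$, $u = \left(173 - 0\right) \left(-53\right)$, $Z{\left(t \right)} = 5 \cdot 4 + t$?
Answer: $- \frac{263581}{95873} \approx -2.7493$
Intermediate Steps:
$Z{\left(t \right)} = 20 + t$
$u = -9169$ ($u = \left(173 + 0\right) \left(-53\right) = 173 \left(-53\right) = -9169$)
$T = -192241$ ($T = 3 - 192244 = -192241$)
$\frac{177251 + 349911}{Z{\left(475 \right)} + T} = \frac{177251 + 349911}{\left(20 + 475\right) - 192241} = \frac{527162}{495 - 192241} = \frac{527162}{-191746} = 527162 \left(- \frac{1}{191746}\right) = - \frac{263581}{95873}$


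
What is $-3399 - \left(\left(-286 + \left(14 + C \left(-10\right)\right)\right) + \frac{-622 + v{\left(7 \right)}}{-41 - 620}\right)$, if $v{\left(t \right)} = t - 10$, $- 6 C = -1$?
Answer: $- \frac{6199411}{1983} \approx -3126.3$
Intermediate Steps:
$C = \frac{1}{6}$ ($C = \left(- \frac{1}{6}\right) \left(-1\right) = \frac{1}{6} \approx 0.16667$)
$v{\left(t \right)} = -10 + t$
$-3399 - \left(\left(-286 + \left(14 + C \left(-10\right)\right)\right) + \frac{-622 + v{\left(7 \right)}}{-41 - 620}\right) = -3399 - \left(\left(-286 + \left(14 + \frac{1}{6} \left(-10\right)\right)\right) + \frac{-622 + \left(-10 + 7\right)}{-41 - 620}\right) = -3399 - \left(\left(-286 + \left(14 - \frac{5}{3}\right)\right) + \frac{-622 - 3}{-661}\right) = -3399 - \left(\left(-286 + \frac{37}{3}\right) - - \frac{625}{661}\right) = -3399 - \left(- \frac{821}{3} + \frac{625}{661}\right) = -3399 - - \frac{540806}{1983} = -3399 + \frac{540806}{1983} = - \frac{6199411}{1983}$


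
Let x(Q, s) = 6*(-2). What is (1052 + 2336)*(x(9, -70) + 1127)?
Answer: 3777620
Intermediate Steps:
x(Q, s) = -12
(1052 + 2336)*(x(9, -70) + 1127) = (1052 + 2336)*(-12 + 1127) = 3388*1115 = 3777620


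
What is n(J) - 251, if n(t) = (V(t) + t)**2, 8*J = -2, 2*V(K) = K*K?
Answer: -256975/1024 ≈ -250.95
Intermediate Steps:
V(K) = K**2/2 (V(K) = (K*K)/2 = K**2/2)
J = -1/4 (J = (1/8)*(-2) = -1/4 ≈ -0.25000)
n(t) = (t + t**2/2)**2 (n(t) = (t**2/2 + t)**2 = (t + t**2/2)**2)
n(J) - 251 = (-1/4)**2*(2 - 1/4)**2/4 - 251 = (1/4)*(1/16)*(7/4)**2 - 251 = (1/4)*(1/16)*(49/16) - 251 = 49/1024 - 251 = -256975/1024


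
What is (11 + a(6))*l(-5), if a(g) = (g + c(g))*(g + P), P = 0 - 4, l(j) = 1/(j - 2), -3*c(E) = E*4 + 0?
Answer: -1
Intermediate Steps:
c(E) = -4*E/3 (c(E) = -(E*4 + 0)/3 = -(4*E + 0)/3 = -4*E/3)
l(j) = 1/(-2 + j)
P = -4
a(g) = -g*(-4 + g)/3 (a(g) = (g - 4*g/3)*(g - 4) = (-g/3)*(-4 + g) = -g*(-4 + g)/3)
(11 + a(6))*l(-5) = (11 + (1/3)*6*(4 - 1*6))/(-2 - 5) = (11 + (1/3)*6*(4 - 6))/(-7) = (11 + (1/3)*6*(-2))*(-1/7) = (11 - 4)*(-1/7) = 7*(-1/7) = -1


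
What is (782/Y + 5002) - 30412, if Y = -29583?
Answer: -751704812/29583 ≈ -25410.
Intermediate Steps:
(782/Y + 5002) - 30412 = (782/(-29583) + 5002) - 30412 = (782*(-1/29583) + 5002) - 30412 = (-782/29583 + 5002) - 30412 = 147973384/29583 - 30412 = -751704812/29583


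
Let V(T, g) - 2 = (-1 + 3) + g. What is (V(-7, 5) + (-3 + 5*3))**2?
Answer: 441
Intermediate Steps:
V(T, g) = 4 + g (V(T, g) = 2 + ((-1 + 3) + g) = 2 + (2 + g) = 4 + g)
(V(-7, 5) + (-3 + 5*3))**2 = ((4 + 5) + (-3 + 5*3))**2 = (9 + (-3 + 15))**2 = (9 + 12)**2 = 21**2 = 441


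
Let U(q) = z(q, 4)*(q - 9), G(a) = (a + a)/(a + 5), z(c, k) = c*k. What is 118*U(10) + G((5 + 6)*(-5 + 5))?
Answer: 4720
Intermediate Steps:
G(a) = 2*a/(5 + a) (G(a) = (2*a)/(5 + a) = 2*a/(5 + a))
U(q) = 4*q*(-9 + q) (U(q) = (q*4)*(q - 9) = (4*q)*(-9 + q) = 4*q*(-9 + q))
118*U(10) + G((5 + 6)*(-5 + 5)) = 118*(4*10*(-9 + 10)) + 2*((5 + 6)*(-5 + 5))/(5 + (5 + 6)*(-5 + 5)) = 118*(4*10*1) + 2*(11*0)/(5 + 11*0) = 118*40 + 2*0/(5 + 0) = 4720 + 2*0/5 = 4720 + 2*0*(⅕) = 4720 + 0 = 4720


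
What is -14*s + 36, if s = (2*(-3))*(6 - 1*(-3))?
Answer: 792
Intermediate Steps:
s = -54 (s = -6*(6 + 3) = -6*9 = -54)
-14*s + 36 = -14*(-54) + 36 = 756 + 36 = 792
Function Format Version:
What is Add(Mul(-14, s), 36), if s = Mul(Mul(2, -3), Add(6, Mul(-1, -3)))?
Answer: 792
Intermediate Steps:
s = -54 (s = Mul(-6, Add(6, 3)) = Mul(-6, 9) = -54)
Add(Mul(-14, s), 36) = Add(Mul(-14, -54), 36) = Add(756, 36) = 792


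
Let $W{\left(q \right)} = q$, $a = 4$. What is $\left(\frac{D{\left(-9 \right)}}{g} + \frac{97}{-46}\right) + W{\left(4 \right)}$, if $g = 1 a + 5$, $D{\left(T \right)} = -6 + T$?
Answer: $\frac{31}{138} \approx 0.22464$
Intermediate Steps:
$g = 9$ ($g = 1 \cdot 4 + 5 = 4 + 5 = 9$)
$\left(\frac{D{\left(-9 \right)}}{g} + \frac{97}{-46}\right) + W{\left(4 \right)} = \left(\frac{-6 - 9}{9} + \frac{97}{-46}\right) + 4 = \left(\left(-15\right) \frac{1}{9} + 97 \left(- \frac{1}{46}\right)\right) + 4 = \left(- \frac{5}{3} - \frac{97}{46}\right) + 4 = - \frac{521}{138} + 4 = \frac{31}{138}$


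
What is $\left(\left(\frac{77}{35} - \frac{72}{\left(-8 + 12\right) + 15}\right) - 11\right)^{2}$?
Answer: $\frac{1430416}{9025} \approx 158.49$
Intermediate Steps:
$\left(\left(\frac{77}{35} - \frac{72}{\left(-8 + 12\right) + 15}\right) - 11\right)^{2} = \left(\left(77 \cdot \frac{1}{35} - \frac{72}{4 + 15}\right) - 11\right)^{2} = \left(\left(\frac{11}{5} - \frac{72}{19}\right) - 11\right)^{2} = \left(- \frac{151}{95} - 11\right)^{2} = \left(- \frac{1196}{95}\right)^{2} = \frac{1430416}{9025}$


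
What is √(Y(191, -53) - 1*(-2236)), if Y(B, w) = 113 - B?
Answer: √2158 ≈ 46.454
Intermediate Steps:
√(Y(191, -53) - 1*(-2236)) = √((113 - 1*191) - 1*(-2236)) = √((113 - 191) + 2236) = √(-78 + 2236) = √2158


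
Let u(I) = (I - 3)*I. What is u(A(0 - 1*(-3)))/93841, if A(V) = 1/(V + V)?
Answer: -17/3378276 ≈ -5.0322e-6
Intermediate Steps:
A(V) = 1/(2*V)
u(I) = I*(-3 + I) (u(I) = (-3 + I)*I = I*(-3 + I))
u(A(0 - 1*(-3)))/93841 = ((1/(2*(0 - 1*(-3))))*(-3 + 1/(2*(0 - 1*(-3)))))/93841 = ((1/(2*(0 + 3)))*(-3 + 1/(2*(0 + 3))))*(1/93841) = (((½)/3)*(-3 + (½)/3))*(1/93841) = (((½)*(⅓))*(-3 + (½)*(⅓)))*(1/93841) = ((-3 + ⅙)/6)*(1/93841) = ((⅙)*(-17/6))*(1/93841) = -17/36*1/93841 = -17/3378276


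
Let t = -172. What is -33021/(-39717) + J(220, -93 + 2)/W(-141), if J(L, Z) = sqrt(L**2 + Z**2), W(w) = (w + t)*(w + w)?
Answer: 1223/1471 + sqrt(56681)/88266 ≈ 0.83410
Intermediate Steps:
W(w) = 2*w*(-172 + w) (W(w) = (w - 172)*(w + w) = (-172 + w)*(2*w) = 2*w*(-172 + w))
-33021/(-39717) + J(220, -93 + 2)/W(-141) = -33021/(-39717) + sqrt(220**2 + (-93 + 2)**2)/((2*(-141)*(-172 - 141))) = -33021*(-1/39717) + sqrt(48400 + (-91)**2)/((2*(-141)*(-313))) = 1223/1471 + sqrt(48400 + 8281)/88266 = 1223/1471 + sqrt(56681)*(1/88266) = 1223/1471 + sqrt(56681)/88266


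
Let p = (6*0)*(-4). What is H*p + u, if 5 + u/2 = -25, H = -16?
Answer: -60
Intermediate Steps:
u = -60 (u = -10 + 2*(-25) = -10 - 50 = -60)
p = 0 (p = 0*(-4) = 0)
H*p + u = -16*0 - 60 = 0 - 60 = -60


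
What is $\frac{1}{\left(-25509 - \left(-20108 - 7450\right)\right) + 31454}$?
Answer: $\frac{1}{33503} \approx 2.9848 \cdot 10^{-5}$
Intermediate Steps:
$\frac{1}{\left(-25509 - \left(-20108 - 7450\right)\right) + 31454} = \frac{1}{\left(-25509 - -27558\right) + 31454} = \frac{1}{\left(-25509 + 27558\right) + 31454} = \frac{1}{2049 + 31454} = \frac{1}{33503}$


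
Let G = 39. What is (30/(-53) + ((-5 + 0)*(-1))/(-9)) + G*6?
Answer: 111083/477 ≈ 232.88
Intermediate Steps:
(30/(-53) + ((-5 + 0)*(-1))/(-9)) + G*6 = (30/(-53) + ((-5 + 0)*(-1))/(-9)) + 39*6 = (30*(-1/53) - 5*(-1)*(-⅑)) + 234 = (-30/53 + 5*(-⅑)) + 234 = (-30/53 - 5/9) + 234 = -535/477 + 234 = 111083/477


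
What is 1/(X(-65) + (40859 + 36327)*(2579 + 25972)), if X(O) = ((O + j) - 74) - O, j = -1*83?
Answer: 1/2203737329 ≈ 4.5377e-10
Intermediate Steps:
j = -83
X(O) = -157 (X(O) = ((O - 83) - 74) - O = ((-83 + O) - 74) - O = (-157 + O) - O = -157)
1/(X(-65) + (40859 + 36327)*(2579 + 25972)) = 1/(-157 + (40859 + 36327)*(2579 + 25972)) = 1/(-157 + 77186*28551) = 1/(-157 + 2203737486) = 1/2203737329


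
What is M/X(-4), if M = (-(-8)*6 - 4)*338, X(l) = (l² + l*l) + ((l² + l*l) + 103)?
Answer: 14872/167 ≈ 89.054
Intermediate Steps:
X(l) = 103 + 4*l² (X(l) = (l² + l²) + ((l² + l²) + 103) = 2*l² + (2*l² + 103) = 2*l² + (103 + 2*l²) = 103 + 4*l²)
M = 14872 (M = (-4*(-12) - 4)*338 = (48 - 4)*338 = 44*338 = 14872)
M/X(-4) = 14872/(103 + 4*(-4)²) = 14872/(103 + 4*16) = 14872/(103 + 64) = 14872/167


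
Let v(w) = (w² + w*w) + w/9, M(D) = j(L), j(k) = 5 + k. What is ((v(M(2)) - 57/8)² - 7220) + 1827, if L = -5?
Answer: -341903/64 ≈ -5342.2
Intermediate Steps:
M(D) = 0 (M(D) = 5 - 5 = 0)
v(w) = 2*w² + w/9 (v(w) = (w² + w²) + w*(⅑) = 2*w² + w/9)
((v(M(2)) - 57/8)² - 7220) + 1827 = (((⅑)*0*(1 + 18*0) - 57/8)² - 7220) + 1827 = (((⅑)*0*(1 + 0) - 57*⅛)² - 7220) + 1827 = (((⅑)*0*1 - 57/8)² - 7220) + 1827 = ((0 - 57/8)² - 7220) + 1827 = ((-57/8)² - 7220) + 1827 = (3249/64 - 7220) + 1827 = -458831/64 + 1827 = -341903/64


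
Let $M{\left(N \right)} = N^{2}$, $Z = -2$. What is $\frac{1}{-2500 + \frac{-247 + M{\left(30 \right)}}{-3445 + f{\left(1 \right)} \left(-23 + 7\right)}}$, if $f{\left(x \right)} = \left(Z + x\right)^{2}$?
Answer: $- \frac{3461}{8653153} \approx -0.00039997$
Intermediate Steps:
$f{\left(x \right)} = \left(-2 + x\right)^{2}$
$\frac{1}{-2500 + \frac{-247 + M{\left(30 \right)}}{-3445 + f{\left(1 \right)} \left(-23 + 7\right)}} = \frac{1}{-2500 + \frac{-247 + 30^{2}}{-3445 + \left(-2 + 1\right)^{2} \left(-23 + 7\right)}} = \frac{1}{-2500 + \frac{-247 + 900}{-3445 + \left(-1\right)^{2} \left(-16\right)}} = \frac{1}{-2500 + \frac{653}{-3445 + 1 \left(-16\right)}} = \frac{1}{-2500 + \frac{653}{-3445 - 16}} = \frac{1}{-2500 + \frac{653}{-3461}} = \frac{1}{-2500 + 653 \left(- \frac{1}{3461}\right)} = \frac{1}{-2500 - \frac{653}{3461}} = \frac{1}{- \frac{8653153}{3461}} = - \frac{3461}{8653153}$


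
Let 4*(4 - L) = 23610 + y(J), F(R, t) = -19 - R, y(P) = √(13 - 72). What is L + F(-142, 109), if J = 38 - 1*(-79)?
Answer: -11551/2 - I*√59/4 ≈ -5775.5 - 1.9203*I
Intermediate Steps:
J = 117 (J = 38 + 79 = 117)
y(P) = I*√59 (y(P) = √(-59) = I*√59)
L = -11797/2 - I*√59/4 (L = 4 - (23610 + I*√59)/4 = 4 + (-11805/2 - I*√59/4) = -11797/2 - I*√59/4 ≈ -5898.5 - 1.9203*I)
L + F(-142, 109) = (-11797/2 - I*√59/4) + (-19 - 1*(-142)) = (-11797/2 - I*√59/4) + (-19 + 142) = (-11797/2 - I*√59/4) + 123 = -11551/2 - I*√59/4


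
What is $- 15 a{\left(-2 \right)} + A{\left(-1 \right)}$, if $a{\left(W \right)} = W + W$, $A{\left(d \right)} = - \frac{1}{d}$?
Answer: $61$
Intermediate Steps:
$a{\left(W \right)} = 2 W$
$- 15 a{\left(-2 \right)} + A{\left(-1 \right)} = - 15 \cdot 2 \left(-2\right) - \frac{1}{-1} = \left(-15\right) \left(-4\right) - -1 = 60 + 1 = 61$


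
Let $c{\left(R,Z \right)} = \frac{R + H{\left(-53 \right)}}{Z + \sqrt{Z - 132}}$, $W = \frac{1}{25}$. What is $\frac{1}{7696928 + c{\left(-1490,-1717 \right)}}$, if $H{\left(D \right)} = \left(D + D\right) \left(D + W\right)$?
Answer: $\frac{7095454159365025}{54613182761292405912818} + \frac{55413025 i}{54613182761292405912818} \approx 1.2992 \cdot 10^{-7} + 1.0146 \cdot 10^{-15} i$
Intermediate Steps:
$W = \frac{1}{25} \approx 0.04$
$H{\left(D \right)} = 2 D \left(\frac{1}{25} + D\right)$ ($H{\left(D \right)} = \left(D + D\right) \left(D + \frac{1}{25}\right) = 2 D \left(\frac{1}{25} + D\right)$)
$c{\left(R,Z \right)} = \frac{\frac{140344}{25} + R}{Z + \sqrt{-132 + Z}}$ ($c{\left(R,Z \right)} = \frac{R + \frac{2}{25} \left(-53\right) \left(1 + 25 \left(-53\right)\right)}{Z + \sqrt{Z - 132}} = \frac{R + \frac{2}{25} \left(-53\right) \left(1 - 1325\right)}{Z + \sqrt{-132 + Z}} = \frac{R + \frac{2}{25} \left(-53\right) \left(-1324\right)}{Z + \sqrt{-132 + Z}} = \frac{R + \frac{140344}{25}}{Z + \sqrt{-132 + Z}} = \frac{\frac{140344}{25} + R}{Z + \sqrt{-132 + Z}}$)
$\frac{1}{7696928 + c{\left(-1490,-1717 \right)}} = \frac{1}{7696928 + \frac{\frac{140344}{25} - 1490}{-1717 + \sqrt{-132 - 1717}}} = \frac{1}{7696928 + \frac{1}{-1717 + \sqrt{-1849}} \cdot \frac{103094}{25}} = \frac{1}{7696928 + \frac{1}{-1717 + 43 i} \frac{103094}{25}} = \frac{1}{7696928 + \frac{-1717 - 43 i}{2949938} \cdot \frac{103094}{25}} = \frac{1}{7696928 + \frac{51547 \left(-1717 - 43 i\right)}{36874225}}$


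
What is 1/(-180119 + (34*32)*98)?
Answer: -1/73495 ≈ -1.3606e-5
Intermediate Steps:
1/(-180119 + (34*32)*98) = 1/(-180119 + 1088*98) = 1/(-180119 + 106624) = 1/(-73495) = -1/73495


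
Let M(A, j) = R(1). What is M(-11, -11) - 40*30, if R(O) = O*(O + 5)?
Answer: -1194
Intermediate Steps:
R(O) = O*(5 + O)
M(A, j) = 6 (M(A, j) = 1*(5 + 1) = 1*6 = 6)
M(-11, -11) - 40*30 = 6 - 40*30 = 6 - 1200 = -1194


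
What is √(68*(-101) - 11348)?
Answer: 6*I*√506 ≈ 134.97*I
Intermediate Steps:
√(68*(-101) - 11348) = √(-6868 - 11348) = √(-18216) = 6*I*√506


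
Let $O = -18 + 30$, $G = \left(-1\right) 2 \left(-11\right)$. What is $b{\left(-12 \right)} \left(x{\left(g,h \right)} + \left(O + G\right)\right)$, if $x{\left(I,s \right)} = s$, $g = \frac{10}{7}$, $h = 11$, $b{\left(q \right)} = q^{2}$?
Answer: $6480$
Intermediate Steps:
$g = \frac{10}{7}$ ($g = 10 \cdot \frac{1}{7} = \frac{10}{7} \approx 1.4286$)
$G = 22$ ($G = \left(-2\right) \left(-11\right) = 22$)
$O = 12$
$b{\left(-12 \right)} \left(x{\left(g,h \right)} + \left(O + G\right)\right) = \left(-12\right)^{2} \left(11 + \left(12 + 22\right)\right) = 144 \left(11 + 34\right) = 144 \cdot 45 = 6480$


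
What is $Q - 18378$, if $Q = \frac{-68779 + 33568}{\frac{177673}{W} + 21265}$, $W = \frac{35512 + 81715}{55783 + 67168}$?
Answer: $- \frac{447286149041181}{24337905178} \approx -18378.0$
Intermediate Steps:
$W = \frac{117227}{122951} \approx 0.95344$
$Q = - \frac{4127679897}{24337905178}$ ($Q = \frac{-68779 + 33568}{\frac{177673}{\frac{117227}{122951}} + 21265} = - \frac{35211}{177673 \cdot \frac{122951}{117227} + 21265} = - \frac{35211}{\frac{21845073023}{117227} + 21265} = - \frac{35211}{\frac{24337905178}{117227}} = \left(-35211\right) \frac{117227}{24337905178} = - \frac{4127679897}{24337905178} \approx -0.1696$)
$Q - 18378 = - \frac{4127679897}{24337905178} - 18378 = - \frac{447286149041181}{24337905178}$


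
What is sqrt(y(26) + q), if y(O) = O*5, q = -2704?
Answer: 3*I*sqrt(286) ≈ 50.735*I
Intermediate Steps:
y(O) = 5*O
sqrt(y(26) + q) = sqrt(5*26 - 2704) = sqrt(130 - 2704) = sqrt(-2574) = 3*I*sqrt(286)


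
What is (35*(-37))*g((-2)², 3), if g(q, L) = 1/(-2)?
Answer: 1295/2 ≈ 647.50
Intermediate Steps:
g(q, L) = -½
(35*(-37))*g((-2)², 3) = (35*(-37))*(-½) = -1295*(-½) = 1295/2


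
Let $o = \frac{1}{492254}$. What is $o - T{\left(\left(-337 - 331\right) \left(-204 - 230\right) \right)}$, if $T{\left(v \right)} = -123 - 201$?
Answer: $\frac{159490297}{492254} \approx 324.0$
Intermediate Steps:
$o = \frac{1}{492254} \approx 2.0315 \cdot 10^{-6}$
$T{\left(v \right)} = -324$ ($T{\left(v \right)} = -123 - 201 = -324$)
$o - T{\left(\left(-337 - 331\right) \left(-204 - 230\right) \right)} = \frac{1}{492254} - -324 = \frac{1}{492254} + 324 = \frac{159490297}{492254}$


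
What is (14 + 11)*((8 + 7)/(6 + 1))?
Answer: 375/7 ≈ 53.571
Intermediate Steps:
(14 + 11)*((8 + 7)/(6 + 1)) = 25*(15/7) = 375/7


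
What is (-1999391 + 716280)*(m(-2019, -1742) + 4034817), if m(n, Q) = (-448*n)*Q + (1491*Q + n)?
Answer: 2019904680035508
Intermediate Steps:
m(n, Q) = n + 1491*Q - 448*Q*n (m(n, Q) = -448*Q*n + (n + 1491*Q) = n + 1491*Q - 448*Q*n)
(-1999391 + 716280)*(m(-2019, -1742) + 4034817) = (-1999391 + 716280)*((-2019 + 1491*(-1742) - 448*(-1742)*(-2019)) + 4034817) = -1283111*((-2019 - 2597322 - 1575659904) + 4034817) = -1283111*(-1578259245 + 4034817) = -1283111*(-1574224428) = 2019904680035508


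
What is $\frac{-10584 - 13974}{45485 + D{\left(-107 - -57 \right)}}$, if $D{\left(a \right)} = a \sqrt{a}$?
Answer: $- \frac{74468042}{137934015} - \frac{81860 i \sqrt{2}}{27586803} \approx -0.53988 - 0.0041965 i$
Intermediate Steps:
$D{\left(a \right)} = a^{\frac{3}{2}}$
$\frac{-10584 - 13974}{45485 + D{\left(-107 - -57 \right)}} = \frac{-10584 - 13974}{45485 + \left(-107 - -57\right)^{\frac{3}{2}}} = - \frac{24558}{45485 + \left(-107 + 57\right)^{\frac{3}{2}}} = - \frac{24558}{45485 + \left(-50\right)^{\frac{3}{2}}} = - \frac{24558}{45485 - 250 i \sqrt{2}}$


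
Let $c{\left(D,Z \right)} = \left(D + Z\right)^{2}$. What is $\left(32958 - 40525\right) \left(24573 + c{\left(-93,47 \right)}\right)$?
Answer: $-201955663$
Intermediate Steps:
$\left(32958 - 40525\right) \left(24573 + c{\left(-93,47 \right)}\right) = \left(32958 - 40525\right) \left(24573 + \left(-93 + 47\right)^{2}\right) = - 7567 \left(24573 + \left(-46\right)^{2}\right) = - 7567 \left(24573 + 2116\right) = \left(-7567\right) 26689 = -201955663$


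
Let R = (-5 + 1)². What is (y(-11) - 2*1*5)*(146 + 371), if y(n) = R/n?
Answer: -5922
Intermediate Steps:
R = 16 (R = (-4)² = 16)
y(n) = 16/n
(y(-11) - 2*1*5)*(146 + 371) = (16/(-11) - 2*1*5)*(146 + 371) = (16*(-1/11) - 2*5)*517 = (-16/11 - 10)*517 = -126/11*517 = -5922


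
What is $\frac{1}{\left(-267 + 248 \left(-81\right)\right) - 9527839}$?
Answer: $- \frac{1}{9548194} \approx -1.0473 \cdot 10^{-7}$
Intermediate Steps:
$\frac{1}{\left(-267 + 248 \left(-81\right)\right) - 9527839} = \frac{1}{\left(-267 - 20088\right) - 9527839} = \frac{1}{-20355 - 9527839} = \frac{1}{-9548194} = - \frac{1}{9548194}$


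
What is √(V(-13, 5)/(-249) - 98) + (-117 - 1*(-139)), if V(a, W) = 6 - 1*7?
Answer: 22 + I*√6075849/249 ≈ 22.0 + 9.8993*I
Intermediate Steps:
V(a, W) = -1 (V(a, W) = 6 - 7 = -1)
√(V(-13, 5)/(-249) - 98) + (-117 - 1*(-139)) = √(-1/(-249) - 98) + (-117 - 1*(-139)) = √(-1*(-1/249) - 98) + (-117 + 139) = √(1/249 - 98) + 22 = √(-24401/249) + 22 = I*√6075849/249 + 22 = 22 + I*√6075849/249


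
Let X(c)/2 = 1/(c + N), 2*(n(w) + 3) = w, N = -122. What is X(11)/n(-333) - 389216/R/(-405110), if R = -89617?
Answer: 65286581308/683055584727615 ≈ 9.5580e-5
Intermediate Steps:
n(w) = -3 + w/2
X(c) = 2/(-122 + c) (X(c) = 2/(c - 122) = 2/(-122 + c))
X(11)/n(-333) - 389216/R/(-405110) = (2/(-122 + 11))/(-3 + (½)*(-333)) - 389216/(-89617)/(-405110) = (2/(-111))/(-3 - 333/2) - 389216*(-1/89617)*(-1/405110) = (2*(-1/111))/(-339/2) + (389216/89617)*(-1/405110) = -2/111*(-2/339) - 194608/18152371435 = 4/37629 - 194608/18152371435 = 65286581308/683055584727615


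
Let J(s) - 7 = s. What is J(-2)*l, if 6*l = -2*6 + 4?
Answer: -20/3 ≈ -6.6667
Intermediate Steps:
l = -4/3 (l = (-2*6 + 4)/6 = (-12 + 4)/6 = (1/6)*(-8) = -4/3 ≈ -1.3333)
J(s) = 7 + s
J(-2)*l = (7 - 2)*(-4/3) = 5*(-4/3) = -20/3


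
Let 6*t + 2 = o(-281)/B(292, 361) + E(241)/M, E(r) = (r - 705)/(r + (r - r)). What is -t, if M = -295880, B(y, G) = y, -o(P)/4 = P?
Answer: -1203311209/3904062630 ≈ -0.30822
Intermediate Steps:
o(P) = -4*P
E(r) = (-705 + r)/r (E(r) = (-705 + r)/(r + 0) = (-705 + r)/r)
t = 1203311209/3904062630 (t = -1/3 + (-4*(-281)/292 + ((-705 + 241)/241)/(-295880))/6 = -1/3 + (1124*(1/292) + ((1/241)*(-464))*(-1/295880))/6 = -1/3 + (281/73 - 464/241*(-1/295880))/6 = -1/3 + (281/73 + 58/8913385)/6 = -1/3 + (1/6)*(2504665419/650677105) = -1/3 + 834888473/1301354210 = 1203311209/3904062630 ≈ 0.30822)
-t = -1*1203311209/3904062630 = -1203311209/3904062630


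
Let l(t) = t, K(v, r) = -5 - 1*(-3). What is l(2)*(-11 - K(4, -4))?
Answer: -18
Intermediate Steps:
K(v, r) = -2 (K(v, r) = -5 + 3 = -2)
l(2)*(-11 - K(4, -4)) = 2*(-11 - 1*(-2)) = 2*(-11 + 2) = 2*(-9) = -18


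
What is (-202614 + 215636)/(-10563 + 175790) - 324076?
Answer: -53546092230/165227 ≈ -3.2408e+5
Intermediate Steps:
(-202614 + 215636)/(-10563 + 175790) - 324076 = 13022/165227 - 324076 = -53546092230/165227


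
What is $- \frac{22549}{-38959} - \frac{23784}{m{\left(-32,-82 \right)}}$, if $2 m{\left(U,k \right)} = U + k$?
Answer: $\frac{309295383}{740221} \approx 417.84$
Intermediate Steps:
$m{\left(U,k \right)} = \frac{U}{2} + \frac{k}{2}$ ($m{\left(U,k \right)} = \frac{U + k}{2} = \frac{U}{2} + \frac{k}{2}$)
$- \frac{22549}{-38959} - \frac{23784}{m{\left(-32,-82 \right)}} = - \frac{22549}{-38959} - \frac{23784}{\frac{1}{2} \left(-32\right) + \frac{1}{2} \left(-82\right)} = \left(-22549\right) \left(- \frac{1}{38959}\right) - \frac{23784}{-16 - 41} = \frac{22549}{38959} - \frac{23784}{-57} = \frac{22549}{38959} - - \frac{7928}{19} = \frac{22549}{38959} + \frac{7928}{19} = \frac{309295383}{740221}$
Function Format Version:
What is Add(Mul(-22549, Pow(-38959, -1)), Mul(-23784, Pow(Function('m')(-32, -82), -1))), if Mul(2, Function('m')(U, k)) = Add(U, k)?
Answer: Rational(309295383, 740221) ≈ 417.84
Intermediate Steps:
Function('m')(U, k) = Add(Mul(Rational(1, 2), U), Mul(Rational(1, 2), k)) (Function('m')(U, k) = Mul(Rational(1, 2), Add(U, k)) = Add(Mul(Rational(1, 2), U), Mul(Rational(1, 2), k)))
Add(Mul(-22549, Pow(-38959, -1)), Mul(-23784, Pow(Function('m')(-32, -82), -1))) = Add(Mul(-22549, Pow(-38959, -1)), Mul(-23784, Pow(Add(Mul(Rational(1, 2), -32), Mul(Rational(1, 2), -82)), -1))) = Add(Mul(-22549, Rational(-1, 38959)), Mul(-23784, Pow(Add(-16, -41), -1))) = Add(Rational(22549, 38959), Mul(-23784, Pow(-57, -1))) = Add(Rational(22549, 38959), Mul(-23784, Rational(-1, 57))) = Add(Rational(22549, 38959), Rational(7928, 19)) = Rational(309295383, 740221)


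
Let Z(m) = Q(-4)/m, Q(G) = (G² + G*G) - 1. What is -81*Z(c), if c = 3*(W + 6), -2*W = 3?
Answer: -186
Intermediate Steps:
W = -3/2 (W = -½*3 = -3/2 ≈ -1.5000)
Q(G) = -1 + 2*G² (Q(G) = (G² + G²) - 1 = 2*G² - 1 = -1 + 2*G²)
c = 27/2 (c = 3*(-3/2 + 6) = 3*(9/2) = 27/2 ≈ 13.500)
Z(m) = 31/m (Z(m) = (-1 + 2*(-4)²)/m = (-1 + 2*16)/m = (-1 + 32)/m = 31/m)
-81*Z(c) = -2511/27/2 = -2511*2/27 = -81*62/27 = -186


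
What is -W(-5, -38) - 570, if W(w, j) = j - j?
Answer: -570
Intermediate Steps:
W(w, j) = 0
-W(-5, -38) - 570 = -1*0 - 570 = 0 - 570 = -570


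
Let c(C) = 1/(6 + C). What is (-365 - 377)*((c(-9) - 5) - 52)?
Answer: 127624/3 ≈ 42541.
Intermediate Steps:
(-365 - 377)*((c(-9) - 5) - 52) = (-365 - 377)*((1/(6 - 9) - 5) - 52) = -742*((1/(-3) - 5) - 52) = -742*((-⅓ - 5) - 52) = -742*(-16/3 - 52) = -742*(-172/3) = 127624/3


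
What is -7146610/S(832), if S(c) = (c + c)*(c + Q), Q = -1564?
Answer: 3573305/609024 ≈ 5.8673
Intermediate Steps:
S(c) = 2*c*(-1564 + c) (S(c) = (c + c)*(c - 1564) = (2*c)*(-1564 + c) = 2*c*(-1564 + c))
-7146610/S(832) = -7146610*1/(1664*(-1564 + 832)) = -7146610/(2*832*(-732)) = -7146610/(-1218048) = -7146610*(-1/1218048) = 3573305/609024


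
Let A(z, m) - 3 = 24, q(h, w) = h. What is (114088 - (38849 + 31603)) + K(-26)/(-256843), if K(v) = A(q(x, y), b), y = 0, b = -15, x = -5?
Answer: 11207601121/256843 ≈ 43636.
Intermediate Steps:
A(z, m) = 27 (A(z, m) = 3 + 24 = 27)
K(v) = 27
(114088 - (38849 + 31603)) + K(-26)/(-256843) = (114088 - (38849 + 31603)) + 27/(-256843) = (114088 - 1*70452) + 27*(-1/256843) = (114088 - 70452) - 27/256843 = 43636 - 27/256843 = 11207601121/256843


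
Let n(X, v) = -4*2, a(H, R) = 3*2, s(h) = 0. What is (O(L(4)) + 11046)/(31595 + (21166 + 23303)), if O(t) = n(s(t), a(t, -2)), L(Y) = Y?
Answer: 5519/38032 ≈ 0.14511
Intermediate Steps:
a(H, R) = 6
n(X, v) = -8
O(t) = -8
(O(L(4)) + 11046)/(31595 + (21166 + 23303)) = (-8 + 11046)/(31595 + (21166 + 23303)) = 11038/(31595 + 44469) = 11038/76064 = 11038*(1/76064) = 5519/38032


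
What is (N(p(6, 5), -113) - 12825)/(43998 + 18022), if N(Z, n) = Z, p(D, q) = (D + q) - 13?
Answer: -12827/62020 ≈ -0.20682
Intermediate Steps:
p(D, q) = -13 + D + q
(N(p(6, 5), -113) - 12825)/(43998 + 18022) = ((-13 + 6 + 5) - 12825)/(43998 + 18022) = (-2 - 12825)/62020 = -12827*1/62020 = -12827/62020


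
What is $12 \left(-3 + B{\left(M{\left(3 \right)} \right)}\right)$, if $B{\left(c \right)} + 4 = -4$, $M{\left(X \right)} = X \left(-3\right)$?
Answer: $-132$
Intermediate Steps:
$M{\left(X \right)} = - 3 X$
$B{\left(c \right)} = -8$ ($B{\left(c \right)} = -4 - 4 = -8$)
$12 \left(-3 + B{\left(M{\left(3 \right)} \right)}\right) = 12 \left(-3 - 8\right) = 12 \left(-11\right) = -132$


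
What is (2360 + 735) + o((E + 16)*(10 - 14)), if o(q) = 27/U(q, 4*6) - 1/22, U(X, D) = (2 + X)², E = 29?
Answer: 1078666235/348524 ≈ 3095.0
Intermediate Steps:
o(q) = -1/22 + 27/(2 + q)² (o(q) = 27/((2 + q)²) - 1/22 = 27/(2 + q)² - 1*1/22 = 27/(2 + q)² - 1/22 = -1/22 + 27/(2 + q)²)
(2360 + 735) + o((E + 16)*(10 - 14)) = (2360 + 735) + (-1/22 + 27/(2 + (29 + 16)*(10 - 14))²) = 3095 + (-1/22 + 27/(2 + 45*(-4))²) = 3095 + (-1/22 + 27/(2 - 180)²) = 3095 + (-1/22 + 27/(-178)²) = 3095 + (-1/22 + 27*(1/31684)) = 3095 + (-1/22 + 27/31684) = 3095 - 15545/348524 = 1078666235/348524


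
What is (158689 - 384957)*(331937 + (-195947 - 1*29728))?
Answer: -24043690216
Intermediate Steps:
(158689 - 384957)*(331937 + (-195947 - 1*29728)) = -226268*(331937 + (-195947 - 29728)) = -226268*(331937 - 225675) = -226268*106262 = -24043690216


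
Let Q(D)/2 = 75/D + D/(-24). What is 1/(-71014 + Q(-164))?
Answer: -246/17466307 ≈ -1.4084e-5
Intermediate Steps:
Q(D) = 150/D - D/12 (Q(D) = 2*(75/D + D/(-24)) = 2*(75/D + D*(-1/24)) = 2*(75/D - D/24) = 150/D - D/12)
1/(-71014 + Q(-164)) = 1/(-71014 + (150/(-164) - 1/12*(-164))) = 1/(-71014 + (150*(-1/164) + 41/3)) = 1/(-71014 + (-75/82 + 41/3)) = 1/(-71014 + 3137/246) = 1/(-17466307/246) = -246/17466307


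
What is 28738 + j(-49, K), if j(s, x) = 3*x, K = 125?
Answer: 29113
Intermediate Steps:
28738 + j(-49, K) = 28738 + 3*125 = 28738 + 375 = 29113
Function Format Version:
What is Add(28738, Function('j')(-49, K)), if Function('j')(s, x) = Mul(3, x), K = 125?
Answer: 29113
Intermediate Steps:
Add(28738, Function('j')(-49, K)) = Add(28738, Mul(3, 125)) = Add(28738, 375) = 29113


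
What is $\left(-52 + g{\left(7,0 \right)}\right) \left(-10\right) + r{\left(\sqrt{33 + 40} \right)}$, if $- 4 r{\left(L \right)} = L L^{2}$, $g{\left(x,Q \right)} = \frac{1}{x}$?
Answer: $\frac{3630}{7} - \frac{73 \sqrt{73}}{4} \approx 362.64$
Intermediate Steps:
$r{\left(L \right)} = - \frac{L^{3}}{4}$ ($r{\left(L \right)} = - \frac{L L^{2}}{4} = - \frac{L^{3}}{4}$)
$\left(-52 + g{\left(7,0 \right)}\right) \left(-10\right) + r{\left(\sqrt{33 + 40} \right)} = \left(-52 + \frac{1}{7}\right) \left(-10\right) - \frac{\left(\sqrt{33 + 40}\right)^{3}}{4} = \left(-52 + \frac{1}{7}\right) \left(-10\right) - \frac{\left(\sqrt{73}\right)^{3}}{4} = \left(- \frac{363}{7}\right) \left(-10\right) - \frac{73 \sqrt{73}}{4} = \frac{3630}{7} - \frac{73 \sqrt{73}}{4}$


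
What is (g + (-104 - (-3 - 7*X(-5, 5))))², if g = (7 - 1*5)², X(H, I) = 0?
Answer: 9409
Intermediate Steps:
g = 4 (g = (7 - 5)² = 2² = 4)
(g + (-104 - (-3 - 7*X(-5, 5))))² = (4 + (-104 - (-3 - 7*0)))² = (4 + (-104 - (-3 + 0)))² = (4 + (-104 - 1*(-3)))² = (4 + (-104 + 3))² = (4 - 101)² = (-97)² = 9409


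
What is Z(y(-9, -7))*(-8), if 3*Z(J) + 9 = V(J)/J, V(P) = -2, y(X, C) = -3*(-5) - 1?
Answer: 512/21 ≈ 24.381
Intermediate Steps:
y(X, C) = 14 (y(X, C) = 15 - 1 = 14)
Z(J) = -3 - 2/(3*J) (Z(J) = -3 + (-2/J)/3 = -3 - 2/(3*J))
Z(y(-9, -7))*(-8) = (-3 - ⅔/14)*(-8) = (-3 - ⅔*1/14)*(-8) = (-3 - 1/21)*(-8) = -64/21*(-8) = 512/21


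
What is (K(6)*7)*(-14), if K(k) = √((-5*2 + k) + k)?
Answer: -98*√2 ≈ -138.59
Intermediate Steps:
K(k) = √(-10 + 2*k) (K(k) = √((-10 + k) + k) = √(-10 + 2*k))
(K(6)*7)*(-14) = (√(-10 + 2*6)*7)*(-14) = (√(-10 + 12)*7)*(-14) = (√2*7)*(-14) = (7*√2)*(-14) = -98*√2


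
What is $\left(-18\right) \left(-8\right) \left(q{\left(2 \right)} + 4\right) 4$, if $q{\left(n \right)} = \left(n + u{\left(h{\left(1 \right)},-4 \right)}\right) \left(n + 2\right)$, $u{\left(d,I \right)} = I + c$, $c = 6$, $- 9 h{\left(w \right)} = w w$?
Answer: $11520$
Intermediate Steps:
$h{\left(w \right)} = - \frac{w^{2}}{9}$ ($h{\left(w \right)} = - \frac{w w}{9} = - \frac{w^{2}}{9}$)
$u{\left(d,I \right)} = 6 + I$ ($u{\left(d,I \right)} = I + 6 = 6 + I$)
$q{\left(n \right)} = \left(2 + n\right)^{2}$ ($q{\left(n \right)} = \left(n + \left(6 - 4\right)\right) \left(n + 2\right) = \left(n + 2\right) \left(2 + n\right) = \left(2 + n\right) \left(2 + n\right) = \left(2 + n\right)^{2}$)
$\left(-18\right) \left(-8\right) \left(q{\left(2 \right)} + 4\right) 4 = \left(-18\right) \left(-8\right) \left(\left(4 + 2^{2} + 4 \cdot 2\right) + 4\right) 4 = 144 \left(\left(4 + 4 + 8\right) + 4\right) 4 = 144 \left(16 + 4\right) 4 = 144 \cdot 20 \cdot 4 = 144 \cdot 80 = 11520$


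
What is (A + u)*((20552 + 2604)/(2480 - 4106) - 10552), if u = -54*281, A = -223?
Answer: 132265680538/813 ≈ 1.6269e+8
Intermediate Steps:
u = -15174
(A + u)*((20552 + 2604)/(2480 - 4106) - 10552) = (-223 - 15174)*((20552 + 2604)/(2480 - 4106) - 10552) = -15397*(23156/(-1626) - 10552) = -15397*(23156*(-1/1626) - 10552) = -15397*(-11578/813 - 10552) = -15397*(-8590354/813) = 132265680538/813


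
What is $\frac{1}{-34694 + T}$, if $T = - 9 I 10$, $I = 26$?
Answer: $- \frac{1}{37034} \approx -2.7002 \cdot 10^{-5}$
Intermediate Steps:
$T = -2340$ ($T = \left(-9\right) 26 \cdot 10 = \left(-234\right) 10 = -2340$)
$\frac{1}{-34694 + T} = \frac{1}{-34694 - 2340} = \frac{1}{-37034} = - \frac{1}{37034}$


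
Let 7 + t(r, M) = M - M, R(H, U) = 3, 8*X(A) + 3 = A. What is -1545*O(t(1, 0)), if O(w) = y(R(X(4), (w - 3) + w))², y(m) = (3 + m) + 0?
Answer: -55620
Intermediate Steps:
X(A) = -3/8 + A/8
t(r, M) = -7 (t(r, M) = -7 + (M - M) = -7 + 0 = -7)
y(m) = 3 + m
O(w) = 36 (O(w) = (3 + 3)² = 6² = 36)
-1545*O(t(1, 0)) = -1545*36 = -55620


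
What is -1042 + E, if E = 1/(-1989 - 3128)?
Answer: -5331915/5117 ≈ -1042.0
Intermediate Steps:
E = -1/5117 (E = 1/(-5117) = -1/5117 ≈ -0.00019543)
-1042 + E = -1042 - 1/5117 = -5331915/5117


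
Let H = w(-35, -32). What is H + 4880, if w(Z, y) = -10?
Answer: 4870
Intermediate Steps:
H = -10
H + 4880 = -10 + 4880 = 4870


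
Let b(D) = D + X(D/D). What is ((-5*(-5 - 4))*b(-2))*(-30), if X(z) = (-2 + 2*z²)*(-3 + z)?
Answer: 2700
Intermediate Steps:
X(z) = (-3 + z)*(-2 + 2*z²)
b(D) = D (b(D) = D + (6 - 6*(D/D)² - 2*D/D + 2*(D/D)³) = D + (6 - 6*1² - 2*1 + 2*1³) = D + (6 - 6*1 - 2 + 2*1) = D + (6 - 6 - 2 + 2) = D + 0 = D)
((-5*(-5 - 4))*b(-2))*(-30) = (-5*(-5 - 4)*(-2))*(-30) = (-5*(-9)*(-2))*(-30) = (45*(-2))*(-30) = -90*(-30) = 2700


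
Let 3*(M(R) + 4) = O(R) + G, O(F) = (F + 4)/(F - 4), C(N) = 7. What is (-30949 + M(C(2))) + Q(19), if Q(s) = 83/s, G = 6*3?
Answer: -5290981/171 ≈ -30941.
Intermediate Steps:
G = 18
O(F) = (4 + F)/(-4 + F)
M(R) = 2 + (4 + R)/(3*(-4 + R)) (M(R) = -4 + ((4 + R)/(-4 + R) + 18)/3 = -4 + (18 + (4 + R)/(-4 + R))/3 = -4 + (6 + (4 + R)/(3*(-4 + R))) = 2 + (4 + R)/(3*(-4 + R)))
(-30949 + M(C(2))) + Q(19) = (-30949 + (-20 + 7*7)/(3*(-4 + 7))) + 83/19 = (-30949 + (1/3)*(-20 + 49)/3) + 83*(1/19) = (-30949 + (1/3)*(1/3)*29) + 83/19 = (-30949 + 29/9) + 83/19 = -278512/9 + 83/19 = -5290981/171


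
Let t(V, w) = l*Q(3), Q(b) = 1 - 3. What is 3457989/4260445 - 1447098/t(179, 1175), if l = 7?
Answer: 440380703604/4260445 ≈ 1.0337e+5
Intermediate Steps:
Q(b) = -2
t(V, w) = -14 (t(V, w) = 7*(-2) = -14)
3457989/4260445 - 1447098/t(179, 1175) = 3457989/4260445 - 1447098/(-14) = 3457989*(1/4260445) - 1447098*(-1/14) = 3457989/4260445 + 723549/7 = 440380703604/4260445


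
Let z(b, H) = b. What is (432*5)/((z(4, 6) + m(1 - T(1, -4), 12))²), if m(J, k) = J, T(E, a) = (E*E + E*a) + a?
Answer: 15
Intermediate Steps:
T(E, a) = a + E² + E*a (T(E, a) = (E² + E*a) + a = a + E² + E*a)
(432*5)/((z(4, 6) + m(1 - T(1, -4), 12))²) = (432*5)/((4 + (1 - (-4 + 1² + 1*(-4))))²) = 2160/((4 + (1 - (-4 + 1 - 4)))²) = 2160/((4 + (1 - 1*(-7)))²) = 2160/((4 + (1 + 7))²) = 2160/((4 + 8)²) = 2160/(12²) = 2160/144 = 2160*(1/144) = 15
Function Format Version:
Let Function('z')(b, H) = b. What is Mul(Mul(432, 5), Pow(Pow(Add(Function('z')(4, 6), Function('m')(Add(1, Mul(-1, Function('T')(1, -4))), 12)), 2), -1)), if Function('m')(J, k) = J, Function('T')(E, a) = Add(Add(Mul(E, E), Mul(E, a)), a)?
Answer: 15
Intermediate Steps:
Function('T')(E, a) = Add(a, Pow(E, 2), Mul(E, a)) (Function('T')(E, a) = Add(Add(Pow(E, 2), Mul(E, a)), a) = Add(a, Pow(E, 2), Mul(E, a)))
Mul(Mul(432, 5), Pow(Pow(Add(Function('z')(4, 6), Function('m')(Add(1, Mul(-1, Function('T')(1, -4))), 12)), 2), -1)) = Mul(Mul(432, 5), Pow(Pow(Add(4, Add(1, Mul(-1, Add(-4, Pow(1, 2), Mul(1, -4))))), 2), -1)) = Mul(2160, Pow(Pow(Add(4, Add(1, Mul(-1, Add(-4, 1, -4)))), 2), -1)) = Mul(2160, Pow(Pow(Add(4, Add(1, Mul(-1, -7))), 2), -1)) = Mul(2160, Pow(Pow(Add(4, Add(1, 7)), 2), -1)) = Mul(2160, Pow(Pow(Add(4, 8), 2), -1)) = Mul(2160, Pow(Pow(12, 2), -1)) = Mul(2160, Pow(144, -1)) = Mul(2160, Rational(1, 144)) = 15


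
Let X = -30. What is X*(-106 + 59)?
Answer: 1410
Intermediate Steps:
X*(-106 + 59) = -30*(-106 + 59) = -30*(-47) = 1410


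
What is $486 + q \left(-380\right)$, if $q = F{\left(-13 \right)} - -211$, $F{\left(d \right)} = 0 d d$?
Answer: $-79694$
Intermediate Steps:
$F{\left(d \right)} = 0$ ($F{\left(d \right)} = 0 d = 0$)
$q = 211$ ($q = 0 - -211 = 0 + 211 = 211$)
$486 + q \left(-380\right) = 486 + 211 \left(-380\right) = 486 - 80180 = -79694$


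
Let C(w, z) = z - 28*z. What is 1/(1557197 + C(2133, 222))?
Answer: 1/1551203 ≈ 6.4466e-7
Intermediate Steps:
C(w, z) = -27*z
1/(1557197 + C(2133, 222)) = 1/(1557197 - 27*222) = 1/(1557197 - 5994) = 1/1551203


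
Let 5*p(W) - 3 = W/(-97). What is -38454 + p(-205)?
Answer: -18649694/485 ≈ -38453.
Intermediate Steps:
p(W) = ⅗ - W/485 (p(W) = ⅗ + (W/(-97))/5 = ⅗ + (W*(-1/97))/5 = ⅗ + (-W/97)/5 = ⅗ - W/485)
-38454 + p(-205) = -38454 + (⅗ - 1/485*(-205)) = -38454 + (⅗ + 41/97) = -38454 + 496/485 = -18649694/485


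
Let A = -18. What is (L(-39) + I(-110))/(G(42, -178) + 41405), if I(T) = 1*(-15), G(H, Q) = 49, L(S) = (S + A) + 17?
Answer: -55/41454 ≈ -0.0013268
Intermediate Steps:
L(S) = -1 + S (L(S) = (S - 18) + 17 = (-18 + S) + 17 = -1 + S)
I(T) = -15
(L(-39) + I(-110))/(G(42, -178) + 41405) = ((-1 - 39) - 15)/(49 + 41405) = (-40 - 15)/41454 = -55*1/41454 = -55/41454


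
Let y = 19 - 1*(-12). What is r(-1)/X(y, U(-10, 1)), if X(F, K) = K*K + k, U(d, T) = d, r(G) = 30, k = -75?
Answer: 6/5 ≈ 1.2000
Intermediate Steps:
y = 31 (y = 19 + 12 = 31)
X(F, K) = -75 + K**2 (X(F, K) = K*K - 75 = K**2 - 75 = -75 + K**2)
r(-1)/X(y, U(-10, 1)) = 30/(-75 + (-10)**2) = 30/(-75 + 100) = 30/25 = 30*(1/25) = 6/5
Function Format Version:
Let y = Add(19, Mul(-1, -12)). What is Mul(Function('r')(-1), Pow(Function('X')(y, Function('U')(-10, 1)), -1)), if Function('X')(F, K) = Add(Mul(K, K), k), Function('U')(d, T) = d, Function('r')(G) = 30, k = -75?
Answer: Rational(6, 5) ≈ 1.2000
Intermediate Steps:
y = 31 (y = Add(19, 12) = 31)
Function('X')(F, K) = Add(-75, Pow(K, 2)) (Function('X')(F, K) = Add(Mul(K, K), -75) = Add(Pow(K, 2), -75) = Add(-75, Pow(K, 2)))
Mul(Function('r')(-1), Pow(Function('X')(y, Function('U')(-10, 1)), -1)) = Mul(30, Pow(Add(-75, Pow(-10, 2)), -1)) = Mul(30, Pow(Add(-75, 100), -1)) = Mul(30, Pow(25, -1)) = Mul(30, Rational(1, 25)) = Rational(6, 5)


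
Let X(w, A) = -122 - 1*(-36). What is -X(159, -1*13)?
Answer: 86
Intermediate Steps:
X(w, A) = -86 (X(w, A) = -122 + 36 = -86)
-X(159, -1*13) = -1*(-86) = 86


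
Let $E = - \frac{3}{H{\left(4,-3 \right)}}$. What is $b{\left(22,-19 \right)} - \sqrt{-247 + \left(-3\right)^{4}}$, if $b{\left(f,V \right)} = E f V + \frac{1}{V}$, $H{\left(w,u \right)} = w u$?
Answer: $- \frac{3973}{38} - i \sqrt{166} \approx -104.55 - 12.884 i$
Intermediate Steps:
$H{\left(w,u \right)} = u w$
$E = \frac{1}{4}$ ($E = - \frac{3}{\left(-3\right) 4} = - \frac{3}{-12} = \left(-3\right) \left(- \frac{1}{12}\right) = \frac{1}{4} \approx 0.25$)
$b{\left(f,V \right)} = \frac{1}{V} + \frac{V f}{4}$ ($b{\left(f,V \right)} = \frac{f}{4} V + \frac{1}{V} = \frac{V f}{4} + \frac{1}{V} = \frac{1}{V} + \frac{V f}{4}$)
$b{\left(22,-19 \right)} - \sqrt{-247 + \left(-3\right)^{4}} = \left(\frac{1}{-19} + \frac{1}{4} \left(-19\right) 22\right) - \sqrt{-247 + \left(-3\right)^{4}} = \left(- \frac{1}{19} - \frac{209}{2}\right) - \sqrt{-247 + 81} = - \frac{3973}{38} - \sqrt{-166} = - \frac{3973}{38} - i \sqrt{166}$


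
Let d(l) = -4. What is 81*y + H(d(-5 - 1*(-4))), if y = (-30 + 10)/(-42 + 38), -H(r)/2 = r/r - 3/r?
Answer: 803/2 ≈ 401.50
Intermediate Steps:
H(r) = -2 + 6/r (H(r) = -2*(r/r - 3/r) = -2*(1 - 3/r) = -2 + 6/r)
y = 5 (y = -20/(-4) = -20*(-¼) = 5)
81*y + H(d(-5 - 1*(-4))) = 81*5 + (-2 + 6/(-4)) = 405 + (-2 + 6*(-¼)) = 405 + (-2 - 3/2) = 405 - 7/2 = 803/2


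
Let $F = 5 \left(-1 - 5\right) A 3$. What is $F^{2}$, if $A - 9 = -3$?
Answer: $291600$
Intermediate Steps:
$A = 6$ ($A = 9 - 3 = 6$)
$F = -540$ ($F = 5 \left(-1 - 5\right) 6 \cdot 3 = 5 \left(\left(-6\right) 6\right) 3 = 5 \left(-36\right) 3 = \left(-180\right) 3 = -540$)
$F^{2} = \left(-540\right)^{2} = 291600$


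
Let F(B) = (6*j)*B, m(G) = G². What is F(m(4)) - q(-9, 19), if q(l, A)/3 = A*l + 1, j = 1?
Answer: 606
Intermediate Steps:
q(l, A) = 3 + 3*A*l (q(l, A) = 3*(A*l + 1) = 3*(1 + A*l) = 3 + 3*A*l)
F(B) = 6*B (F(B) = (6*1)*B = 6*B)
F(m(4)) - q(-9, 19) = 6*4² - (3 + 3*19*(-9)) = 6*16 - (3 - 513) = 96 - 1*(-510) = 96 + 510 = 606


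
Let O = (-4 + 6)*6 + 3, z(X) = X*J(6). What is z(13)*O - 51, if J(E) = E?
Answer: 1119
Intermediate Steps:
z(X) = 6*X (z(X) = X*6 = 6*X)
O = 15 (O = 2*6 + 3 = 12 + 3 = 15)
z(13)*O - 51 = (6*13)*15 - 51 = 78*15 - 51 = 1170 - 51 = 1119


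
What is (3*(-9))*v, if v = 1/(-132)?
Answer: 9/44 ≈ 0.20455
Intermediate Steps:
v = -1/132 ≈ -0.0075758
(3*(-9))*v = (3*(-9))*(-1/132) = -27*(-1/132) = 9/44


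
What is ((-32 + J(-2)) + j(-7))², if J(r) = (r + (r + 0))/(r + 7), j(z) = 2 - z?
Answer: 14161/25 ≈ 566.44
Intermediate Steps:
J(r) = 2*r/(7 + r) (J(r) = (r + r)/(7 + r) = (2*r)/(7 + r) = 2*r/(7 + r))
((-32 + J(-2)) + j(-7))² = ((-32 + 2*(-2)/(7 - 2)) + (2 - 1*(-7)))² = ((-32 + 2*(-2)/5) + (2 + 7))² = ((-32 + 2*(-2)*(⅕)) + 9)² = ((-32 - ⅘) + 9)² = (-164/5 + 9)² = (-119/5)² = 14161/25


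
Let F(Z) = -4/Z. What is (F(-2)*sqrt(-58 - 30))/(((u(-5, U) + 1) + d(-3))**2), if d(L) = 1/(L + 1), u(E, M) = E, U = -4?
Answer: 16*I*sqrt(22)/81 ≈ 0.9265*I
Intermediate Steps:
d(L) = 1/(1 + L)
(F(-2)*sqrt(-58 - 30))/(((u(-5, U) + 1) + d(-3))**2) = ((-4/(-2))*sqrt(-58 - 30))/(((-5 + 1) + 1/(1 - 3))**2) = ((-4*(-1/2))*sqrt(-88))/((-4 + 1/(-2))**2) = (2*(2*I*sqrt(22)))/((-4 - 1/2)**2) = (4*I*sqrt(22))/((-9/2)**2) = (4*I*sqrt(22))/(81/4) = (4*I*sqrt(22))*(4/81) = 16*I*sqrt(22)/81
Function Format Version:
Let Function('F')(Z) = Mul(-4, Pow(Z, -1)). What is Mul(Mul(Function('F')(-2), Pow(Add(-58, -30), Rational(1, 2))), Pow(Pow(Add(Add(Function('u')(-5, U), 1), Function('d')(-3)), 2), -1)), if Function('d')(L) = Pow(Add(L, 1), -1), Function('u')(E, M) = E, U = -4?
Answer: Mul(Rational(16, 81), I, Pow(22, Rational(1, 2))) ≈ Mul(0.92650, I)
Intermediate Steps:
Function('d')(L) = Pow(Add(1, L), -1)
Mul(Mul(Function('F')(-2), Pow(Add(-58, -30), Rational(1, 2))), Pow(Pow(Add(Add(Function('u')(-5, U), 1), Function('d')(-3)), 2), -1)) = Mul(Mul(Mul(-4, Pow(-2, -1)), Pow(Add(-58, -30), Rational(1, 2))), Pow(Pow(Add(Add(-5, 1), Pow(Add(1, -3), -1)), 2), -1)) = Mul(Mul(Mul(-4, Rational(-1, 2)), Pow(-88, Rational(1, 2))), Pow(Pow(Add(-4, Pow(-2, -1)), 2), -1)) = Mul(Mul(2, Mul(2, I, Pow(22, Rational(1, 2)))), Pow(Pow(Add(-4, Rational(-1, 2)), 2), -1)) = Mul(Mul(4, I, Pow(22, Rational(1, 2))), Pow(Pow(Rational(-9, 2), 2), -1)) = Mul(Mul(4, I, Pow(22, Rational(1, 2))), Pow(Rational(81, 4), -1)) = Mul(Mul(4, I, Pow(22, Rational(1, 2))), Rational(4, 81)) = Mul(Rational(16, 81), I, Pow(22, Rational(1, 2)))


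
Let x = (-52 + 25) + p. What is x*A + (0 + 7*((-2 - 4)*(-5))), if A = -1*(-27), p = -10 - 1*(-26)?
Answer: -87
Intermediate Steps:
p = 16 (p = -10 + 26 = 16)
A = 27
x = -11 (x = (-52 + 25) + 16 = -27 + 16 = -11)
x*A + (0 + 7*((-2 - 4)*(-5))) = -11*27 + (0 + 7*((-2 - 4)*(-5))) = -297 + (0 + 7*(-6*(-5))) = -297 + (0 + 7*30) = -297 + (0 + 210) = -297 + 210 = -87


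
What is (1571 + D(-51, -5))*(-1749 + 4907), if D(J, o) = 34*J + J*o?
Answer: 290536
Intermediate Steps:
(1571 + D(-51, -5))*(-1749 + 4907) = (1571 - 51*(34 - 5))*(-1749 + 4907) = (1571 - 51*29)*3158 = (1571 - 1479)*3158 = 92*3158 = 290536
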